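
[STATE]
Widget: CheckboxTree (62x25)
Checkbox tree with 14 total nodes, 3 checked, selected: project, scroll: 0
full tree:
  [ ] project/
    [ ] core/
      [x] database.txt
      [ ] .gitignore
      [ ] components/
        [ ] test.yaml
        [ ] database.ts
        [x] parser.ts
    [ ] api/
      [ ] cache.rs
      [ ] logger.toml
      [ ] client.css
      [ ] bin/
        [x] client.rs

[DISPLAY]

>[-] project/                                                 
   [-] core/                                                  
     [x] database.txt                                         
     [ ] .gitignore                                           
     [-] components/                                          
       [ ] test.yaml                                          
       [ ] database.ts                                        
       [x] parser.ts                                          
   [-] api/                                                   
     [ ] cache.rs                                             
     [ ] logger.toml                                          
     [ ] client.css                                           
     [x] bin/                                                 
       [x] client.rs                                          
                                                              
                                                              
                                                              
                                                              
                                                              
                                                              
                                                              
                                                              
                                                              
                                                              
                                                              


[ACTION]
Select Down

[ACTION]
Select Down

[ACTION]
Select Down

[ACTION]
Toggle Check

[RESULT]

 [-] project/                                                 
   [-] core/                                                  
     [x] database.txt                                         
>    [x] .gitignore                                           
     [-] components/                                          
       [ ] test.yaml                                          
       [ ] database.ts                                        
       [x] parser.ts                                          
   [-] api/                                                   
     [ ] cache.rs                                             
     [ ] logger.toml                                          
     [ ] client.css                                           
     [x] bin/                                                 
       [x] client.rs                                          
                                                              
                                                              
                                                              
                                                              
                                                              
                                                              
                                                              
                                                              
                                                              
                                                              
                                                              


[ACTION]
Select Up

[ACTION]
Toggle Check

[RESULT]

 [-] project/                                                 
   [-] core/                                                  
>    [ ] database.txt                                         
     [x] .gitignore                                           
     [-] components/                                          
       [ ] test.yaml                                          
       [ ] database.ts                                        
       [x] parser.ts                                          
   [-] api/                                                   
     [ ] cache.rs                                             
     [ ] logger.toml                                          
     [ ] client.css                                           
     [x] bin/                                                 
       [x] client.rs                                          
                                                              
                                                              
                                                              
                                                              
                                                              
                                                              
                                                              
                                                              
                                                              
                                                              
                                                              


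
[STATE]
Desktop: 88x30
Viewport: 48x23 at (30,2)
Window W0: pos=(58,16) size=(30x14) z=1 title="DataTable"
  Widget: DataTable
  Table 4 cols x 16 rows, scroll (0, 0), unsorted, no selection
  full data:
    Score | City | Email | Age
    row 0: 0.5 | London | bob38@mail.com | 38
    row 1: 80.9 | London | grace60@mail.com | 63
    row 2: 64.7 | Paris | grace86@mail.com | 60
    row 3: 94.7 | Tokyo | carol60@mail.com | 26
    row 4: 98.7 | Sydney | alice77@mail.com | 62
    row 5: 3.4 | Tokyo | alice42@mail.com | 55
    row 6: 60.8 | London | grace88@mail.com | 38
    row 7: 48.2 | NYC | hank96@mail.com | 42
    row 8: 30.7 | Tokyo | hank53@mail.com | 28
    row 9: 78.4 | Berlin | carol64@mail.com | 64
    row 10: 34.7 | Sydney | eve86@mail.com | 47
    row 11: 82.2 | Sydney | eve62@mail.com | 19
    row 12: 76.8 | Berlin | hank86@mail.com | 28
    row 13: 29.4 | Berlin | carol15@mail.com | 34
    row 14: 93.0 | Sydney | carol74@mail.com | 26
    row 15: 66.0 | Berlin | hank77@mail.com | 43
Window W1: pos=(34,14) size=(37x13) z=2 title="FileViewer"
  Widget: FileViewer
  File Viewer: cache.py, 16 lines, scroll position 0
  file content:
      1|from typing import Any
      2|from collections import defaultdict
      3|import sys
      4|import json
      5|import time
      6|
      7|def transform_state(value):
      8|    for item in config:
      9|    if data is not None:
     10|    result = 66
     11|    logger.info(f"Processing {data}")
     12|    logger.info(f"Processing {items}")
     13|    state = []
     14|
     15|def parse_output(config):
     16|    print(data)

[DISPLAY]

                                                
                                                
                                                
                                                
                                                
                                                
                                                
                                                
                                                
                                                
                                                
                                                
    ┏━━━━━━━━━━━━━━━━━━━━━━━━━━━━━━━━━━━┓       
    ┃ FileViewer                        ┃       
    ┠───────────────────────────────────┨━━━━━━━
    ┃from typing import Any            ▲┃       
    ┃from collections import defaultdic█┃───────
    ┃import sys                        ░┃│Email 
    ┃import json                       ░┃┼──────
    ┃import time                       ░┃│bob38@
    ┃                                  ░┃│grace6
    ┃def transform_state(value):       ░┃│grace8
    ┃    for item in config:           ░┃│carol6


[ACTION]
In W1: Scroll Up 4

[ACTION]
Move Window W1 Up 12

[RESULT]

    ┏━━━━━━━━━━━━━━━━━━━━━━━━━━━━━━━━━━━┓       
    ┃ FileViewer                        ┃       
    ┠───────────────────────────────────┨       
    ┃from typing import Any            ▲┃       
    ┃from collections import defaultdic█┃       
    ┃import sys                        ░┃       
    ┃import json                       ░┃       
    ┃import time                       ░┃       
    ┃                                  ░┃       
    ┃def transform_state(value):       ░┃       
    ┃    for item in config:           ░┃       
    ┃    if data is not None:          ▼┃       
    ┗━━━━━━━━━━━━━━━━━━━━━━━━━━━━━━━━━━━┛       
                                                
                            ┏━━━━━━━━━━━━━━━━━━━
                            ┃ DataTable         
                            ┠───────────────────
                            ┃Score│City  │Email 
                            ┃─────┼──────┼──────
                            ┃0.5  │London│bob38@
                            ┃80.9 │London│grace6
                            ┃64.7 │Paris │grace8
                            ┃94.7 │Tokyo │carol6


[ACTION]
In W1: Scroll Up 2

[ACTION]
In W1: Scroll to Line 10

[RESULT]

    ┏━━━━━━━━━━━━━━━━━━━━━━━━━━━━━━━━━━━┓       
    ┃ FileViewer                        ┃       
    ┠───────────────────────────────────┨       
    ┃    for item in config:           ▲┃       
    ┃    if data is not None:          ░┃       
    ┃    result = 66                   ░┃       
    ┃    logger.info(f"Processing {data░┃       
    ┃    logger.info(f"Processing {item░┃       
    ┃    state = []                    ░┃       
    ┃                                  ░┃       
    ┃def parse_output(config):         █┃       
    ┃    print(data)                   ▼┃       
    ┗━━━━━━━━━━━━━━━━━━━━━━━━━━━━━━━━━━━┛       
                                                
                            ┏━━━━━━━━━━━━━━━━━━━
                            ┃ DataTable         
                            ┠───────────────────
                            ┃Score│City  │Email 
                            ┃─────┼──────┼──────
                            ┃0.5  │London│bob38@
                            ┃80.9 │London│grace6
                            ┃64.7 │Paris │grace8
                            ┃94.7 │Tokyo │carol6


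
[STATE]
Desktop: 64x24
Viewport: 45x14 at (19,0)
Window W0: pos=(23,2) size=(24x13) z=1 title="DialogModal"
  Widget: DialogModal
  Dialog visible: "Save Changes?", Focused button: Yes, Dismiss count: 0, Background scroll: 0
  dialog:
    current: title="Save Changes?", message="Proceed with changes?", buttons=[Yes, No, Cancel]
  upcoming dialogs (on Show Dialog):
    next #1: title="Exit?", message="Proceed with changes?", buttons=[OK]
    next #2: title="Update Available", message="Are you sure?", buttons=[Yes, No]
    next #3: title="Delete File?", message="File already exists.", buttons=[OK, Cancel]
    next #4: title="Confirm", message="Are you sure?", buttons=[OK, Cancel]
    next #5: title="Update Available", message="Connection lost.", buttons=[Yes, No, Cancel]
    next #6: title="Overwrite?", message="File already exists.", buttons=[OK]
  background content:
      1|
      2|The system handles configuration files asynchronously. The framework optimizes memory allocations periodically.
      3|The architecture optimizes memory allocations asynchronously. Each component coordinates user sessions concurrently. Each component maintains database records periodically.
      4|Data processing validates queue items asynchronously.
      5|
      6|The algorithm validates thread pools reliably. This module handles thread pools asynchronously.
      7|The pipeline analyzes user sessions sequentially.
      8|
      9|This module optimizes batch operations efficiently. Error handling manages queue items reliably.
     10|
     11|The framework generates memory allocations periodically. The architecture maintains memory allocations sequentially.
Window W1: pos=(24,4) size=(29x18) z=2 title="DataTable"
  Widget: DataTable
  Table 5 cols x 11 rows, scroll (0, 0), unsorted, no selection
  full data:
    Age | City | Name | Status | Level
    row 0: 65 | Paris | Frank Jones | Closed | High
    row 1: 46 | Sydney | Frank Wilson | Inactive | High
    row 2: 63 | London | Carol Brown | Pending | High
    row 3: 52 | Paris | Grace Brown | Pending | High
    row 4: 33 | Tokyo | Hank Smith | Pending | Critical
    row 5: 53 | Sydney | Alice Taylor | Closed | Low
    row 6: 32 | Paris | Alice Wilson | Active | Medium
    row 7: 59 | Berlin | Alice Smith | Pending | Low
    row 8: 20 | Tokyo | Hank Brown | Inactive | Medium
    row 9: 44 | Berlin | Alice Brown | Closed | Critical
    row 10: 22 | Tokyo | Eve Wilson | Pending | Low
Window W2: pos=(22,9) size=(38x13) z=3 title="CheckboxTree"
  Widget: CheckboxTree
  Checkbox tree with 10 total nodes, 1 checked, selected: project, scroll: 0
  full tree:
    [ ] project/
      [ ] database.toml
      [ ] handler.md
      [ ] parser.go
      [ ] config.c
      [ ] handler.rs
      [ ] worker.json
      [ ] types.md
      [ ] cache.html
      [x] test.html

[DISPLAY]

                                             
                                             
    ┏━━━━━━━━━━━━━━━━━━━━━━┓                 
    ┃ DialogModal          ┃                 
    ┠┏━━━━━━━━━━━━━━━━━━━━━━━━━━━┓           
    ┃┃ DataTable                 ┃           
    ┃┠───────────────────────────┨           
    ┃┃Age│City  │Name        │Sta┃           
    ┃┃───┼──────┼────────────┼───┃           
   ┏━━━━━━━━━━━━━━━━━━━━━━━━━━━━━━━━━━━━┓    
   ┃ CheckboxTree                       ┃    
   ┠────────────────────────────────────┨    
   ┃>[-] project/                       ┃    
   ┃   [ ] database.toml                ┃    


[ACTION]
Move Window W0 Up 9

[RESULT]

    ┏━━━━━━━━━━━━━━━━━━━━━━┓                 
    ┃ DialogModal          ┃                 
    ┠──────────────────────┨                 
    ┃                      ┃                 
    ┃┏━━━━━━━━━━━━━━━━━━━━━━━━━━━┓           
    ┃┃ DataTable                 ┃           
    ┃┠───────────────────────────┨           
    ┃┃Age│City  │Name        │Sta┃           
    ┃┃───┼──────┼────────────┼───┃           
   ┏━━━━━━━━━━━━━━━━━━━━━━━━━━━━━━━━━━━━┓    
   ┃ CheckboxTree                       ┃    
   ┠────────────────────────────────────┨    
   ┃>[-] project/                       ┃    
   ┃   [ ] database.toml                ┃    


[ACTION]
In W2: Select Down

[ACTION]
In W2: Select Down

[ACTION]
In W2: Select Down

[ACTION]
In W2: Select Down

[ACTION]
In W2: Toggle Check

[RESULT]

    ┏━━━━━━━━━━━━━━━━━━━━━━┓                 
    ┃ DialogModal          ┃                 
    ┠──────────────────────┨                 
    ┃                      ┃                 
    ┃┏━━━━━━━━━━━━━━━━━━━━━━━━━━━┓           
    ┃┃ DataTable                 ┃           
    ┃┠───────────────────────────┨           
    ┃┃Age│City  │Name        │Sta┃           
    ┃┃───┼──────┼────────────┼───┃           
   ┏━━━━━━━━━━━━━━━━━━━━━━━━━━━━━━━━━━━━┓    
   ┃ CheckboxTree                       ┃    
   ┠────────────────────────────────────┨    
   ┃ [-] project/                       ┃    
   ┃   [ ] database.toml                ┃    


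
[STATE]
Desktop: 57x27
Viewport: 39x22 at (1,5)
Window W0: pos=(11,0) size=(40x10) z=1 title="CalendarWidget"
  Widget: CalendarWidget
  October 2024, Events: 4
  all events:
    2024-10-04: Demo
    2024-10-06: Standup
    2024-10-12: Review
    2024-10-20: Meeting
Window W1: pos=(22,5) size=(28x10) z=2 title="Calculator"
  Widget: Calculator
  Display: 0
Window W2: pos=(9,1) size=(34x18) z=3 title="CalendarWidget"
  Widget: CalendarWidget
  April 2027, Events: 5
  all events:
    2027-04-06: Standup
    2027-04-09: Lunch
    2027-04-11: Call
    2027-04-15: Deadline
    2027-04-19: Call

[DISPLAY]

        ┃Mo Tu We Th Fr Sa Su          
        ┃          1  2  3  4          
        ┃ 5  6*  7  8  9* 10 11*       
        ┃12 13 14 15* 16 17 18         
        ┃19* 20 21 22 23 24 25         
        ┃26 27 28 29 30                
        ┃                              
        ┃                              
        ┃                              
        ┃                              
        ┃                              
        ┃                              
        ┃                              
        ┗━━━━━━━━━━━━━━━━━━━━━━━━━━━━━━
                                       
                                       
                                       
                                       
                                       
                                       
                                       
                                       


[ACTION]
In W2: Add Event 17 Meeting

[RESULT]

        ┃Mo Tu We Th Fr Sa Su          
        ┃          1  2  3  4          
        ┃ 5  6*  7  8  9* 10 11*       
        ┃12 13 14 15* 16 17* 18        
        ┃19* 20 21 22 23 24 25         
        ┃26 27 28 29 30                
        ┃                              
        ┃                              
        ┃                              
        ┃                              
        ┃                              
        ┃                              
        ┃                              
        ┗━━━━━━━━━━━━━━━━━━━━━━━━━━━━━━
                                       
                                       
                                       
                                       
                                       
                                       
                                       
                                       


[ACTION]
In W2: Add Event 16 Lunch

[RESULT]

        ┃Mo Tu We Th Fr Sa Su          
        ┃          1  2  3  4          
        ┃ 5  6*  7  8  9* 10 11*       
        ┃12 13 14 15* 16* 17* 18       
        ┃19* 20 21 22 23 24 25         
        ┃26 27 28 29 30                
        ┃                              
        ┃                              
        ┃                              
        ┃                              
        ┃                              
        ┃                              
        ┃                              
        ┗━━━━━━━━━━━━━━━━━━━━━━━━━━━━━━
                                       
                                       
                                       
                                       
                                       
                                       
                                       
                                       


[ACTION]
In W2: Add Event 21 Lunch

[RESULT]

        ┃Mo Tu We Th Fr Sa Su          
        ┃          1  2  3  4          
        ┃ 5  6*  7  8  9* 10 11*       
        ┃12 13 14 15* 16* 17* 18       
        ┃19* 20 21* 22 23 24 25        
        ┃26 27 28 29 30                
        ┃                              
        ┃                              
        ┃                              
        ┃                              
        ┃                              
        ┃                              
        ┃                              
        ┗━━━━━━━━━━━━━━━━━━━━━━━━━━━━━━
                                       
                                       
                                       
                                       
                                       
                                       
                                       
                                       


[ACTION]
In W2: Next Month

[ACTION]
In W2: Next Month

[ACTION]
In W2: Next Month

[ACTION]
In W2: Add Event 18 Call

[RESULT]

        ┃Mo Tu We Th Fr Sa Su          
        ┃          1  2  3  4          
        ┃ 5  6  7  8  9 10 11          
        ┃12 13 14 15 16 17 18*         
        ┃19 20 21 22 23 24 25          
        ┃26 27 28 29 30 31             
        ┃                              
        ┃                              
        ┃                              
        ┃                              
        ┃                              
        ┃                              
        ┃                              
        ┗━━━━━━━━━━━━━━━━━━━━━━━━━━━━━━
                                       
                                       
                                       
                                       
                                       
                                       
                                       
                                       


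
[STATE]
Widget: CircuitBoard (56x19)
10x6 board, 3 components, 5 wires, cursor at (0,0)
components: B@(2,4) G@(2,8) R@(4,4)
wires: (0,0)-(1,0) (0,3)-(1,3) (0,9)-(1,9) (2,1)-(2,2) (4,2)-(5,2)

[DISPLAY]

   0 1 2 3 4 5 6 7 8 9                                  
0  [.]          ·                       ·               
    │           │                       │               
1   ·           ·                       ·               
                                                        
2       · ─ ·       B               G                   
                                                        
3                                                       
                                                        
4           ·       R                                   
            │                                           
5           ·                                           
Cursor: (0,0)                                           
                                                        
                                                        
                                                        
                                                        
                                                        
                                                        


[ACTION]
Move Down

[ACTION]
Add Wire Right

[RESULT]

   0 1 2 3 4 5 6 7 8 9                                  
0   ·           ·                       ·               
    │           │                       │               
1  [.]─ ·       ·                       ·               
                                                        
2       · ─ ·       B               G                   
                                                        
3                                                       
                                                        
4           ·       R                                   
            │                                           
5           ·                                           
Cursor: (1,0)                                           
                                                        
                                                        
                                                        
                                                        
                                                        
                                                        


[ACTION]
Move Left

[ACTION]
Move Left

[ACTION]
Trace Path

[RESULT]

   0 1 2 3 4 5 6 7 8 9                                  
0   ·           ·                       ·               
    │           │                       │               
1  [.]─ ·       ·                       ·               
                                                        
2       · ─ ·       B               G                   
                                                        
3                                                       
                                                        
4           ·       R                                   
            │                                           
5           ·                                           
Cursor: (1,0)  Trace: Path with 3 nodes, no components  
                                                        
                                                        
                                                        
                                                        
                                                        
                                                        


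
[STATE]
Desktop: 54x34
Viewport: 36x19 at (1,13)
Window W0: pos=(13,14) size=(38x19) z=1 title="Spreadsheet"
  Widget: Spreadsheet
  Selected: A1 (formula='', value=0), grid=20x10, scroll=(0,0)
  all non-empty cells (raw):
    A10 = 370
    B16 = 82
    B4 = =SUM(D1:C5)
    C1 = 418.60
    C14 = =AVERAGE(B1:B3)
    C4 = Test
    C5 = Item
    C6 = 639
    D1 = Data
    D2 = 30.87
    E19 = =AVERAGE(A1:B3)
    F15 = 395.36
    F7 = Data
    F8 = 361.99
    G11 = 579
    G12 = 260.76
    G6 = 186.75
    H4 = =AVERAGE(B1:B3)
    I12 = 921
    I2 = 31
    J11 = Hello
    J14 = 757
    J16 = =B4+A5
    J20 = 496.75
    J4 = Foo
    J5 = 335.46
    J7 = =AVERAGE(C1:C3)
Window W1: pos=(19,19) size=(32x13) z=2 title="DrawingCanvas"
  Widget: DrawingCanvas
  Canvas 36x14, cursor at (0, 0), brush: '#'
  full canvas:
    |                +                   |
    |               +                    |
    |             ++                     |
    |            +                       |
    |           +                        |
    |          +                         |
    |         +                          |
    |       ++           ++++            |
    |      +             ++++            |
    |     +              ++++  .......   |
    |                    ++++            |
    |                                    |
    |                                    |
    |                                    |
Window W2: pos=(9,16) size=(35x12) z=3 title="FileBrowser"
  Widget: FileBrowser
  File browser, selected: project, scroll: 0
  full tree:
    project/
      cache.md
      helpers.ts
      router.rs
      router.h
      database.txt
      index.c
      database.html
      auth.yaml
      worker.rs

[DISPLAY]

                                    
            ┏━━━━━━━━━━━━━━━━━━━━━━━
            ┃ Spreadsheet           
        ┏━━━━━━━━━━━━━━━━━━━━━━━━━━━
        ┃ FileBrowser               
        ┠───────────────────────────
        ┃> [-] project/             
        ┃    cache.md               
        ┃    helpers.ts             
        ┃    router.rs              
        ┃    router.h               
        ┃    database.txt           
        ┃    index.c                
        ┃    database.html          
        ┗━━━━━━━━━━━━━━━━━━━━━━━━━━━
            ┃  9  ┃         +       
            ┃ 10  ┃       ++        
            ┃ 11  ┃      +          
            ┃ 12  ┗━━━━━━━━━━━━━━━━━


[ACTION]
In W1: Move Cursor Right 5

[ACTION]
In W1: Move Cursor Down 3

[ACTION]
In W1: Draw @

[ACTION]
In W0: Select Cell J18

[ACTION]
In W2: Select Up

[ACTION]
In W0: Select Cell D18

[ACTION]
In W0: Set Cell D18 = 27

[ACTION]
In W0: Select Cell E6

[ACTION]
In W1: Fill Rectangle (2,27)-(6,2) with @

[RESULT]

                                    
            ┏━━━━━━━━━━━━━━━━━━━━━━━
            ┃ Spreadsheet           
        ┏━━━━━━━━━━━━━━━━━━━━━━━━━━━
        ┃ FileBrowser               
        ┠───────────────────────────
        ┃> [-] project/             
        ┃    cache.md               
        ┃    helpers.ts             
        ┃    router.rs              
        ┃    router.h               
        ┃    database.txt           
        ┃    index.c                
        ┃    database.html          
        ┗━━━━━━━━━━━━━━━━━━━━━━━━━━━
            ┃  9  ┃  @@@@@@@@@@@@@@@
            ┃ 10  ┃       ++        
            ┃ 11  ┃      +          
            ┃ 12  ┗━━━━━━━━━━━━━━━━━


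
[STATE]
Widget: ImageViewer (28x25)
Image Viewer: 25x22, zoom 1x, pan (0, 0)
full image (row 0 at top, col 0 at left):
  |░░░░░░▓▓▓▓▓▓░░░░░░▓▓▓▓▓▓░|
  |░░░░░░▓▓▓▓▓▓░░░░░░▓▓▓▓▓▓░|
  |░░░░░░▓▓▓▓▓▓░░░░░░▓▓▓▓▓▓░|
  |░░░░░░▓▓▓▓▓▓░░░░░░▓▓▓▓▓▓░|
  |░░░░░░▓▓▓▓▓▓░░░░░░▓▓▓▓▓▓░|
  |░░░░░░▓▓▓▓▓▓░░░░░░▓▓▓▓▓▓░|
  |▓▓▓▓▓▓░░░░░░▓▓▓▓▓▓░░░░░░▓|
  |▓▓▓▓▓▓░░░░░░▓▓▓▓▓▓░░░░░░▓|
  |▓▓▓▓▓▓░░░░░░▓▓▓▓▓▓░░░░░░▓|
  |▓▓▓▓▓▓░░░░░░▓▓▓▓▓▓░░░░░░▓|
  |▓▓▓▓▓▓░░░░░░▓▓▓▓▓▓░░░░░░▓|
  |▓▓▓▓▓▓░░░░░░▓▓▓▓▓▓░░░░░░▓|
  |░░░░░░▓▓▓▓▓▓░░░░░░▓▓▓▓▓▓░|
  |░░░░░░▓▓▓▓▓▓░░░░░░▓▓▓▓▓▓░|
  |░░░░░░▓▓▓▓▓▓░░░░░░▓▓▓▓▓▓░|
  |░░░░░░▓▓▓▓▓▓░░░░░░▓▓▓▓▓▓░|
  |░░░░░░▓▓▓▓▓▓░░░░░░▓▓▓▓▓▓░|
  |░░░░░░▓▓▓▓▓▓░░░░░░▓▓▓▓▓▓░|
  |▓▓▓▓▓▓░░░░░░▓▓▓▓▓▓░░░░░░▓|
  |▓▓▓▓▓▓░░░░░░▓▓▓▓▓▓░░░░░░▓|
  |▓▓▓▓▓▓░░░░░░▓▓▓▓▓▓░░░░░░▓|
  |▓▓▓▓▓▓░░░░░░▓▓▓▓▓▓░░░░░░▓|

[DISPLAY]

░░░░░░▓▓▓▓▓▓░░░░░░▓▓▓▓▓▓░   
░░░░░░▓▓▓▓▓▓░░░░░░▓▓▓▓▓▓░   
░░░░░░▓▓▓▓▓▓░░░░░░▓▓▓▓▓▓░   
░░░░░░▓▓▓▓▓▓░░░░░░▓▓▓▓▓▓░   
░░░░░░▓▓▓▓▓▓░░░░░░▓▓▓▓▓▓░   
░░░░░░▓▓▓▓▓▓░░░░░░▓▓▓▓▓▓░   
▓▓▓▓▓▓░░░░░░▓▓▓▓▓▓░░░░░░▓   
▓▓▓▓▓▓░░░░░░▓▓▓▓▓▓░░░░░░▓   
▓▓▓▓▓▓░░░░░░▓▓▓▓▓▓░░░░░░▓   
▓▓▓▓▓▓░░░░░░▓▓▓▓▓▓░░░░░░▓   
▓▓▓▓▓▓░░░░░░▓▓▓▓▓▓░░░░░░▓   
▓▓▓▓▓▓░░░░░░▓▓▓▓▓▓░░░░░░▓   
░░░░░░▓▓▓▓▓▓░░░░░░▓▓▓▓▓▓░   
░░░░░░▓▓▓▓▓▓░░░░░░▓▓▓▓▓▓░   
░░░░░░▓▓▓▓▓▓░░░░░░▓▓▓▓▓▓░   
░░░░░░▓▓▓▓▓▓░░░░░░▓▓▓▓▓▓░   
░░░░░░▓▓▓▓▓▓░░░░░░▓▓▓▓▓▓░   
░░░░░░▓▓▓▓▓▓░░░░░░▓▓▓▓▓▓░   
▓▓▓▓▓▓░░░░░░▓▓▓▓▓▓░░░░░░▓   
▓▓▓▓▓▓░░░░░░▓▓▓▓▓▓░░░░░░▓   
▓▓▓▓▓▓░░░░░░▓▓▓▓▓▓░░░░░░▓   
▓▓▓▓▓▓░░░░░░▓▓▓▓▓▓░░░░░░▓   
                            
                            
                            


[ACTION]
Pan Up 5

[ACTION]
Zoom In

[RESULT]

░░░░░░░░░░░░▓▓▓▓▓▓▓▓▓▓▓▓░░░░
░░░░░░░░░░░░▓▓▓▓▓▓▓▓▓▓▓▓░░░░
░░░░░░░░░░░░▓▓▓▓▓▓▓▓▓▓▓▓░░░░
░░░░░░░░░░░░▓▓▓▓▓▓▓▓▓▓▓▓░░░░
░░░░░░░░░░░░▓▓▓▓▓▓▓▓▓▓▓▓░░░░
░░░░░░░░░░░░▓▓▓▓▓▓▓▓▓▓▓▓░░░░
░░░░░░░░░░░░▓▓▓▓▓▓▓▓▓▓▓▓░░░░
░░░░░░░░░░░░▓▓▓▓▓▓▓▓▓▓▓▓░░░░
░░░░░░░░░░░░▓▓▓▓▓▓▓▓▓▓▓▓░░░░
░░░░░░░░░░░░▓▓▓▓▓▓▓▓▓▓▓▓░░░░
░░░░░░░░░░░░▓▓▓▓▓▓▓▓▓▓▓▓░░░░
░░░░░░░░░░░░▓▓▓▓▓▓▓▓▓▓▓▓░░░░
▓▓▓▓▓▓▓▓▓▓▓▓░░░░░░░░░░░░▓▓▓▓
▓▓▓▓▓▓▓▓▓▓▓▓░░░░░░░░░░░░▓▓▓▓
▓▓▓▓▓▓▓▓▓▓▓▓░░░░░░░░░░░░▓▓▓▓
▓▓▓▓▓▓▓▓▓▓▓▓░░░░░░░░░░░░▓▓▓▓
▓▓▓▓▓▓▓▓▓▓▓▓░░░░░░░░░░░░▓▓▓▓
▓▓▓▓▓▓▓▓▓▓▓▓░░░░░░░░░░░░▓▓▓▓
▓▓▓▓▓▓▓▓▓▓▓▓░░░░░░░░░░░░▓▓▓▓
▓▓▓▓▓▓▓▓▓▓▓▓░░░░░░░░░░░░▓▓▓▓
▓▓▓▓▓▓▓▓▓▓▓▓░░░░░░░░░░░░▓▓▓▓
▓▓▓▓▓▓▓▓▓▓▓▓░░░░░░░░░░░░▓▓▓▓
▓▓▓▓▓▓▓▓▓▓▓▓░░░░░░░░░░░░▓▓▓▓
▓▓▓▓▓▓▓▓▓▓▓▓░░░░░░░░░░░░▓▓▓▓
░░░░░░░░░░░░▓▓▓▓▓▓▓▓▓▓▓▓░░░░


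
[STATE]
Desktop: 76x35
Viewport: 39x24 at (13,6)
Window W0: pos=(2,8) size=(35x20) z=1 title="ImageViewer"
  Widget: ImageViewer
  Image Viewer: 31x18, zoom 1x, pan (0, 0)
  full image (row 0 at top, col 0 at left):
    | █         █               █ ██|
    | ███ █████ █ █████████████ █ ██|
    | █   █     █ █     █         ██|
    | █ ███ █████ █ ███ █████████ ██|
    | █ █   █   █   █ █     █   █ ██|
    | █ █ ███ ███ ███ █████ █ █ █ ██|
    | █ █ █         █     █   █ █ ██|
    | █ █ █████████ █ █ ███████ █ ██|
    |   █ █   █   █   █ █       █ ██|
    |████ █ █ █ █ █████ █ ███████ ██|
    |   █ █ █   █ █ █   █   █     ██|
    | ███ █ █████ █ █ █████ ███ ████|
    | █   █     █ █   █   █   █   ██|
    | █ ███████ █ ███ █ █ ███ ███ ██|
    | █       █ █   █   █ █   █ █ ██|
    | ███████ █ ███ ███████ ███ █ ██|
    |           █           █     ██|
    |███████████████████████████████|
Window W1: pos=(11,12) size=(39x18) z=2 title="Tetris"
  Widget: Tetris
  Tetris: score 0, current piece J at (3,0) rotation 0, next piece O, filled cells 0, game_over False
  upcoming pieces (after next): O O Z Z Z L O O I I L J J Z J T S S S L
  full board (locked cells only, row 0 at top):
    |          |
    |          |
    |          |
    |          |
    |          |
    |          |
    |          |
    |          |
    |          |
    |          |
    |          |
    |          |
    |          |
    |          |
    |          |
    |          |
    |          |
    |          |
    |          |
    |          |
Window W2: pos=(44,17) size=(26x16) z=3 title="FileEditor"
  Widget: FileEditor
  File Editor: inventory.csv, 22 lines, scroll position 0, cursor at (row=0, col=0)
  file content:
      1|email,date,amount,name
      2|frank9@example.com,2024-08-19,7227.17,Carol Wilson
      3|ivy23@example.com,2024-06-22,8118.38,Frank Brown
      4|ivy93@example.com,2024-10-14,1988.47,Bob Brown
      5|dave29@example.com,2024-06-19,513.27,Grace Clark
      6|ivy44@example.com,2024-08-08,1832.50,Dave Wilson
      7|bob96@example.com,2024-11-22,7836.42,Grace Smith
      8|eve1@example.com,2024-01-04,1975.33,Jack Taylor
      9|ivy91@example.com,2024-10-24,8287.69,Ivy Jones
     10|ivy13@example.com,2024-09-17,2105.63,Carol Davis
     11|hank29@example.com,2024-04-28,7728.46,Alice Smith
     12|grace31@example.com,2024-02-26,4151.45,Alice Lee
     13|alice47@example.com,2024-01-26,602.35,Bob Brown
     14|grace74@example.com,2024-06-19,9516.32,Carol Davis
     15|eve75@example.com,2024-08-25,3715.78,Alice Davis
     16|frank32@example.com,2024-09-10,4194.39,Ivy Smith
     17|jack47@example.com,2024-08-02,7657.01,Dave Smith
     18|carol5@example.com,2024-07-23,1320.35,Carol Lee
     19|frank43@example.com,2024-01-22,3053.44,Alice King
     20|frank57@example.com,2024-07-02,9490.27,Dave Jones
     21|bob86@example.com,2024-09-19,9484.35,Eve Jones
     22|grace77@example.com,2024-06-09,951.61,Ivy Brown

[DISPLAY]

                                       
                                       
━━━━━━━━━━━━━━━━━━━━━━━┓               
er                     ┃               
───────────────────────┨               
 █               █ ██  ┃               
━━━━━━━━━━━━━━━━━━━━━━━━━━━━━━━━━━━━┓  
Tetris                              ┃  
────────────────────────────────────┨  
         │Next:                     ┃  
         │▓▓                        ┃  
         │▓▓                   ┏━━━━━━━
         │                     ┃ FileEd
         │                     ┠───────
         │                     ┃█mail,d
         │Score:               ┃frank9@
         │0                    ┃ivy23@e
         │                     ┃ivy93@e
         │                     ┃dave29@
         │                     ┃ivy44@e
         │                     ┃bob96@e
         │                     ┃eve1@ex
         │                     ┃ivy91@e
━━━━━━━━━━━━━━━━━━━━━━━━━━━━━━━┃ivy13@e


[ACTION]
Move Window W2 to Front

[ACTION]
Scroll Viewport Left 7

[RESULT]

                                       
                                       
━━━━━━━━━━━━━━━━━━━━━━━━━━━━━━┓        
ageViewer                     ┃        
──────────────────────────────┨        
        █               █ ██  ┃        
█ ███┏━━━━━━━━━━━━━━━━━━━━━━━━━━━━━━━━━
  █  ┃ Tetris                          
███ █┠─────────────────────────────────
█   █┃          │Next:                 
█ ███┃          │▓▓                    
█ █  ┃          │▓▓                   ┏
█ ███┃          │                     ┃
█ █  ┃          │                     ┠
█ █ █┃          │                     ┃
█ █ █┃          │Score:               ┃
█ █ █┃          │0                    ┃
  █  ┃          │                     ┃
█████┃          │                     ┃
     ┃          │                     ┃
█████┃          │                     ┃
━━━━━┃          │                     ┃
     ┃          │                     ┃
     ┗━━━━━━━━━━━━━━━━━━━━━━━━━━━━━━━━┃


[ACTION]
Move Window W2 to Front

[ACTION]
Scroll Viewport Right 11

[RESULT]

                                       
                                       
━━━━━━━━━━━━━━━━━━━┓                   
                   ┃                   
───────────────────┨                   
             █ ██  ┃                   
━━━━━━━━━━━━━━━━━━━━━━━━━━━━━━━━┓      
is                              ┃      
────────────────────────────────┨      
     │Next:                     ┃      
     │▓▓                        ┃      
     │▓▓                   ┏━━━━━━━━━━━
     │                     ┃ FileEditor
     │                     ┠───────────
     │                     ┃█mail,date,
     │Score:               ┃frank9@exam
     │0                    ┃ivy23@examp
     │                     ┃ivy93@examp
     │                     ┃dave29@exam
     │                     ┃ivy44@examp
     │                     ┃bob96@examp
     │                     ┃eve1@exampl
     │                     ┃ivy91@examp
━━━━━━━━━━━━━━━━━━━━━━━━━━━┃ivy13@examp
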